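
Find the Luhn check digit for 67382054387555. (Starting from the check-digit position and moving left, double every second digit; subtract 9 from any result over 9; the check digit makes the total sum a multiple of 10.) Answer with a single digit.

Partial digits right→left: 5 5 5 7 8 3 4 5 0 2 8 3 7 6
Double every second digit counting from the check-digit position (so the 1st, 3rd, 5th, ... of the partial from the right).
  doubled (with −9 where >9): 1 1 7 8 0 7 5 → sum 29
  kept as-is: 5 7 3 5 2 3 6 → sum 31
Total = 29 + 31 = 60.
Check digit = (10 − (60 mod 10)) mod 10 = 0.

0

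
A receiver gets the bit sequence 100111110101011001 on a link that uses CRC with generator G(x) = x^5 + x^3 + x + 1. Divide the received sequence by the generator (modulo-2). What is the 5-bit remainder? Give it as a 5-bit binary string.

01011

Modulo-2 division of 100111110101011001 by 101011:
  pos 0: 100111 XOR 101011 = 001100
  pos 2: 110011 XOR 101011 = 011000
  pos 3: 110000 XOR 101011 = 011011
  pos 4: 110111 XOR 101011 = 011100
  pos 5: 111000 XOR 101011 = 010011
  pos 6: 100111 XOR 101011 = 001100
  pos 8: 110001 XOR 101011 = 011010
  pos 9: 110101 XOR 101011 = 011110
  pos 10: 111100 XOR 101011 = 010111
  pos 11: 101110 XOR 101011 = 000101
Remainder = 01011 (nonzero — an error is detected).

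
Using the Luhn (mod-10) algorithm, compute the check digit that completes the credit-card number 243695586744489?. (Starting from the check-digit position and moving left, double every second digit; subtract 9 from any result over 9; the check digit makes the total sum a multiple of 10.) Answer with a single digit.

Partial digits right→left: 9 8 4 4 4 7 6 8 5 5 9 6 3 4 2
Double every second digit counting from the check-digit position (so the 1st, 3rd, 5th, ... of the partial from the right).
  doubled (with −9 where >9): 9 8 8 3 1 9 6 4 → sum 48
  kept as-is: 8 4 7 8 5 6 4 → sum 42
Total = 48 + 42 = 90.
Check digit = (10 − (90 mod 10)) mod 10 = 0.

0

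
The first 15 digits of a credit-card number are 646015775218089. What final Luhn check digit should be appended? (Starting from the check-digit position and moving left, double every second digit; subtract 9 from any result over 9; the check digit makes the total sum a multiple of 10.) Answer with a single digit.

Partial digits right→left: 9 8 0 8 1 2 5 7 7 5 1 0 6 4 6
Double every second digit counting from the check-digit position (so the 1st, 3rd, 5th, ... of the partial from the right).
  doubled (with −9 where >9): 9 0 2 1 5 2 3 3 → sum 25
  kept as-is: 8 8 2 7 5 0 4 → sum 34
Total = 25 + 34 = 59.
Check digit = (10 − (59 mod 10)) mod 10 = 1.

1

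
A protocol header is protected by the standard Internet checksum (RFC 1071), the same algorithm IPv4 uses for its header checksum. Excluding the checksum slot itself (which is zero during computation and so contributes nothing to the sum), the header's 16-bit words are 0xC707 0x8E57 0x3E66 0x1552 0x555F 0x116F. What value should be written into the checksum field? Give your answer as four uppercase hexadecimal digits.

F019

One's-complement addition (fold any carry out of bit 15 back into bit 0):
  0xC707 + 0x8E57 = 0x1555E → wrap carry → 0x555F
  0x555F + 0x3E66 = 0x093C5
  0x93C5 + 0x1552 = 0x0A917
  0xA917 + 0x555F = 0x0FE76
  0xFE76 + 0x116F = 0x10FE5 → wrap carry → 0x0FE6
One's-complement sum = 0x0FE6.
Checksum = ~0x0FE6 & 0xFFFF = 0xF019.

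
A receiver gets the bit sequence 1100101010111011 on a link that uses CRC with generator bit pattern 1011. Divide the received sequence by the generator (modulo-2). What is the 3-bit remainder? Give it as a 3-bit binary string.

001

Modulo-2 division of 1100101010111011 by 1011:
  pos 0: 1100 XOR 1011 = 0111
  pos 1: 1111 XOR 1011 = 0100
  pos 2: 1000 XOR 1011 = 0011
  pos 4: 1110 XOR 1011 = 0101
  pos 5: 1011 XOR 1011 = 0000
  pos 10: 1110 XOR 1011 = 0101
  pos 11: 1011 XOR 1011 = 0000
Remainder = 001 (nonzero — an error is detected).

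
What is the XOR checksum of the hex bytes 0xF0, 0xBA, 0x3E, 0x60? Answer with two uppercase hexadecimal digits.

14

XOR the bytes together:
  start with 0xF0
  0xF0 ⊕ 0xBA = 0x4A
  0x4A ⊕ 0x3E = 0x74
  0x74 ⊕ 0x60 = 0x14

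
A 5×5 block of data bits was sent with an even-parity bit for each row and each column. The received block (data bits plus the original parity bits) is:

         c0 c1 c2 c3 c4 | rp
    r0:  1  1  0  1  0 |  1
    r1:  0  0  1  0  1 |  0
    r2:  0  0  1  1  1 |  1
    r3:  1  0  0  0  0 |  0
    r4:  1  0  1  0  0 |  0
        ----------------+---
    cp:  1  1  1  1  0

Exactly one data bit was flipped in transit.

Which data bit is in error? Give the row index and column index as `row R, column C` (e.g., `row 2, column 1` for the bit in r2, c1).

row 3, column 3

Recompute each row's even parity and compare to rp:
  r0: data parity 1, sent rp 1 → ok
  r1: data parity 0, sent rp 0 → ok
  r2: data parity 1, sent rp 1 → ok
  r3: data parity 1, sent rp 0 → mismatch
  r4: data parity 0, sent rp 0 → ok
Recompute each column's even parity and compare to cp:
  c0: data parity 1, sent cp 1 → ok
  c1: data parity 1, sent cp 1 → ok
  c2: data parity 1, sent cp 1 → ok
  c3: data parity 0, sent cp 1 → mismatch
  c4: data parity 0, sent cp 0 → ok
Exactly one row (r3) and one column (c3) fail → the flipped bit is at their intersection.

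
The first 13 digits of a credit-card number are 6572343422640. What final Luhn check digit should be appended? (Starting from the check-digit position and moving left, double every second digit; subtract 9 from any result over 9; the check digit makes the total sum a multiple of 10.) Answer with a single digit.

2

Partial digits right→left: 0 4 6 2 2 4 3 4 3 2 7 5 6
Double every second digit counting from the check-digit position (so the 1st, 3rd, 5th, ... of the partial from the right).
  doubled (with −9 where >9): 0 3 4 6 6 5 3 → sum 27
  kept as-is: 4 2 4 4 2 5 → sum 21
Total = 27 + 21 = 48.
Check digit = (10 − (48 mod 10)) mod 10 = 2.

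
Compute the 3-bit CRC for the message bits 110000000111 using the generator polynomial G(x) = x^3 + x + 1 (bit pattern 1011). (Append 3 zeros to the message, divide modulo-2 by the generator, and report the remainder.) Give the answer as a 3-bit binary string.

110

Append 3 zeros: 110000000111000. Divide by 1011 (XOR where the leading bit is 1):
  pos 0: 1100 XOR 1011 = 0111
  pos 1: 1110 XOR 1011 = 0101
  pos 2: 1010 XOR 1011 = 0001
  pos 5: 1000 XOR 1011 = 0011
  pos 7: 1111 XOR 1011 = 0100
  pos 8: 1001 XOR 1011 = 0010
  pos 10: 1000 XOR 1011 = 0011
Remainder (last 3 bits) = 110. This is the CRC / FCS.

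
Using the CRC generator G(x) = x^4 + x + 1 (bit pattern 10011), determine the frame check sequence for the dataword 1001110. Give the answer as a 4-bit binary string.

Append 4 zeros: 10011100000. Divide by 10011 (XOR where the leading bit is 1):
  pos 0: 10011 XOR 10011 = 00000
  pos 5: 10000 XOR 10011 = 00011
Remainder (last 4 bits) = 0110. This is the CRC / FCS.

0110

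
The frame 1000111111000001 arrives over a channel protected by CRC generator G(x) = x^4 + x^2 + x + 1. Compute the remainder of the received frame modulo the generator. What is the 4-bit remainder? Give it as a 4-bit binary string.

0000

Modulo-2 division of 1000111111000001 by 10111:
  pos 0: 10001 XOR 10111 = 00110
  pos 2: 11011 XOR 10111 = 01100
  pos 3: 11001 XOR 10111 = 01110
  pos 4: 11101 XOR 10111 = 01010
  pos 5: 10101 XOR 10111 = 00010
  pos 8: 10000 XOR 10111 = 00111
  pos 10: 11100 XOR 10111 = 01011
  pos 11: 10111 XOR 10111 = 00000
Remainder = 0000 (zero — the frame passes the CRC check).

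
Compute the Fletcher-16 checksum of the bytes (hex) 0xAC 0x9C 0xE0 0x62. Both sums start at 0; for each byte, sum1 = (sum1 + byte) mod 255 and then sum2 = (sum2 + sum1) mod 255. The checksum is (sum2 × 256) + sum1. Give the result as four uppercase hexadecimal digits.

Running sums (mod 255):
  after byte 0 (0xAC): sum1=172, sum2=172
  after byte 1 (0x9C): sum1=73, sum2=245
  after byte 2 (0xE0): sum1=42, sum2=32
  after byte 3 (0x62): sum1=140, sum2=172
Checksum = sum2·256 + sum1 = 172·256 + 140 = 44172 = 0xAC8C.

AC8C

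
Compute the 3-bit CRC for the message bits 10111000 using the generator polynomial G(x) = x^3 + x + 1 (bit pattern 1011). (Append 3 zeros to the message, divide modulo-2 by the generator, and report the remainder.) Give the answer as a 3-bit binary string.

Append 3 zeros: 10111000000. Divide by 1011 (XOR where the leading bit is 1):
  pos 0: 1011 XOR 1011 = 0000
  pos 4: 1000 XOR 1011 = 0011
  pos 6: 1100 XOR 1011 = 0111
  pos 7: 1110 XOR 1011 = 0101
Remainder (last 3 bits) = 101. This is the CRC / FCS.

101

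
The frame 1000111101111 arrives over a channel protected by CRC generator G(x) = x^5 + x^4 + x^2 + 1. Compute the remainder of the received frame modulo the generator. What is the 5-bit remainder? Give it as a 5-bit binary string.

Modulo-2 division of 1000111101111 by 110101:
  pos 0: 100011 XOR 110101 = 010110
  pos 1: 101101 XOR 110101 = 011000
  pos 2: 110001 XOR 110101 = 000100
  pos 5: 100011 XOR 110101 = 010110
  pos 6: 101101 XOR 110101 = 011000
  pos 7: 110001 XOR 110101 = 000100
Remainder = 00100 (nonzero — an error is detected).

00100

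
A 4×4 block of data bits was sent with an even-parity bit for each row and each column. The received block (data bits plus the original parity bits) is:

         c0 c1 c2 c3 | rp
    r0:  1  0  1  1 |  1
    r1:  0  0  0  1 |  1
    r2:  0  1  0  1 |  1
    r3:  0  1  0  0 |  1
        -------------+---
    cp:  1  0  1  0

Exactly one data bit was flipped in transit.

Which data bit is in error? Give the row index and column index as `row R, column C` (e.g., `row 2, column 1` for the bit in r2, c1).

Recompute each row's even parity and compare to rp:
  r0: data parity 1, sent rp 1 → ok
  r1: data parity 1, sent rp 1 → ok
  r2: data parity 0, sent rp 1 → mismatch
  r3: data parity 1, sent rp 1 → ok
Recompute each column's even parity and compare to cp:
  c0: data parity 1, sent cp 1 → ok
  c1: data parity 0, sent cp 0 → ok
  c2: data parity 1, sent cp 1 → ok
  c3: data parity 1, sent cp 0 → mismatch
Exactly one row (r2) and one column (c3) fail → the flipped bit is at their intersection.

row 2, column 3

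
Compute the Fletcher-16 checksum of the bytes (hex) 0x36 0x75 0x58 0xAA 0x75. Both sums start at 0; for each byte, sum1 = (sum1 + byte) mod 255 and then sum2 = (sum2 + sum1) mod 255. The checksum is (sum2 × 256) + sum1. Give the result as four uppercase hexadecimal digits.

Running sums (mod 255):
  after byte 0 (0x36): sum1=54, sum2=54
  after byte 1 (0x75): sum1=171, sum2=225
  after byte 2 (0x58): sum1=4, sum2=229
  after byte 3 (0xAA): sum1=174, sum2=148
  after byte 4 (0x75): sum1=36, sum2=184
Checksum = sum2·256 + sum1 = 184·256 + 36 = 47140 = 0xB824.

B824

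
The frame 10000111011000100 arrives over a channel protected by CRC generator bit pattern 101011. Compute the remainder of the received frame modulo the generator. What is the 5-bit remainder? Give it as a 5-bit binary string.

10101

Modulo-2 division of 10000111011000100 by 101011:
  pos 0: 100001 XOR 101011 = 001010
  pos 2: 101011 XOR 101011 = 000000
  pos 9: 110001 XOR 101011 = 011010
  pos 10: 110100 XOR 101011 = 011111
  pos 11: 111110 XOR 101011 = 010101
Remainder = 10101 (nonzero — an error is detected).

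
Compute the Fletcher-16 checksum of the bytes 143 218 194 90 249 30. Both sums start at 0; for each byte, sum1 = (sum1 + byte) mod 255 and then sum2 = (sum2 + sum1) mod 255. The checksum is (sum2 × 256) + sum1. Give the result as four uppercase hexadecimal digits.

Running sums (mod 255):
  after byte 0 (143): sum1=143, sum2=143
  after byte 1 (218): sum1=106, sum2=249
  after byte 2 (194): sum1=45, sum2=39
  after byte 3 (90): sum1=135, sum2=174
  after byte 4 (249): sum1=129, sum2=48
  after byte 5 (30): sum1=159, sum2=207
Checksum = sum2·256 + sum1 = 207·256 + 159 = 53151 = 0xCF9F.

CF9F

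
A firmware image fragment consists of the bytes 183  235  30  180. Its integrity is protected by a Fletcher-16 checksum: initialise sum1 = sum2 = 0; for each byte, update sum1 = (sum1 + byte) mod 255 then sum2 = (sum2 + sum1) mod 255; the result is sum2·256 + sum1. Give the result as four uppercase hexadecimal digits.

Running sums (mod 255):
  after byte 0 (183): sum1=183, sum2=183
  after byte 1 (235): sum1=163, sum2=91
  after byte 2 (30): sum1=193, sum2=29
  after byte 3 (180): sum1=118, sum2=147
Checksum = sum2·256 + sum1 = 147·256 + 118 = 37750 = 0x9376.

9376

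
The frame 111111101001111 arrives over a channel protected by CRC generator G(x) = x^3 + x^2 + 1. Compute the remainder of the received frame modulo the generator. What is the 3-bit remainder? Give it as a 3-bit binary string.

Modulo-2 division of 111111101001111 by 1101:
  pos 0: 1111 XOR 1101 = 0010
  pos 2: 1011 XOR 1101 = 0110
  pos 3: 1101 XOR 1101 = 0000
  pos 8: 1001 XOR 1101 = 0100
  pos 9: 1001 XOR 1101 = 0100
  pos 10: 1001 XOR 1101 = 0100
  pos 11: 1001 XOR 1101 = 0100
Remainder = 100 (nonzero — an error is detected).

100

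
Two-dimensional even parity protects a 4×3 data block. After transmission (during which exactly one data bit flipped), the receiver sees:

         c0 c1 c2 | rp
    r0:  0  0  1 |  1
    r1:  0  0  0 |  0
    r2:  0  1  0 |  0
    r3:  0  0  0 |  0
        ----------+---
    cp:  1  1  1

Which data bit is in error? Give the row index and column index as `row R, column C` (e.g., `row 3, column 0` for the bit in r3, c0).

row 2, column 0

Recompute each row's even parity and compare to rp:
  r0: data parity 1, sent rp 1 → ok
  r1: data parity 0, sent rp 0 → ok
  r2: data parity 1, sent rp 0 → mismatch
  r3: data parity 0, sent rp 0 → ok
Recompute each column's even parity and compare to cp:
  c0: data parity 0, sent cp 1 → mismatch
  c1: data parity 1, sent cp 1 → ok
  c2: data parity 1, sent cp 1 → ok
Exactly one row (r2) and one column (c0) fail → the flipped bit is at their intersection.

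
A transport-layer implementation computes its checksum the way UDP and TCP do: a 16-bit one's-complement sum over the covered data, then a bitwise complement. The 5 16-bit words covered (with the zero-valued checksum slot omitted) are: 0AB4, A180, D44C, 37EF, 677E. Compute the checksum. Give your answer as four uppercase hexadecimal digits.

E010

One's-complement addition (fold any carry out of bit 15 back into bit 0):
  0x0AB4 + 0xA180 = 0x0AC34
  0xAC34 + 0xD44C = 0x18080 → wrap carry → 0x8081
  0x8081 + 0x37EF = 0x0B870
  0xB870 + 0x677E = 0x11FEE → wrap carry → 0x1FEF
One's-complement sum = 0x1FEF.
Checksum = ~0x1FEF & 0xFFFF = 0xE010.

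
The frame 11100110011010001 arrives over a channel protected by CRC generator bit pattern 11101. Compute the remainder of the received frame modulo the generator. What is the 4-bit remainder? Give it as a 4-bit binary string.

Modulo-2 division of 11100110011010001 by 11101:
  pos 0: 11100 XOR 11101 = 00001
  pos 4: 11100 XOR 11101 = 00001
  pos 8: 11101 XOR 11101 = 00000
Remainder = 0001 (nonzero — an error is detected).

0001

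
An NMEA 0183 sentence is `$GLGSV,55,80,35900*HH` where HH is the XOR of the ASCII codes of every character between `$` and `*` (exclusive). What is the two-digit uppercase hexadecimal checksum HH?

52

XOR the ASCII codes of the payload characters:
  'G' = 0x47 → acc = 0x47
  'L' = 0x4C → acc = 0x0B
  'G' = 0x47 → acc = 0x4C
  'S' = 0x53 → acc = 0x1F
  'V' = 0x56 → acc = 0x49
  ',' = 0x2C → acc = 0x65
  '5' = 0x35 → acc = 0x50
  '5' = 0x35 → acc = 0x65
  ',' = 0x2C → acc = 0x49
  '8' = 0x38 → acc = 0x71
  '0' = 0x30 → acc = 0x41
  ',' = 0x2C → acc = 0x6D
  '3' = 0x33 → acc = 0x5E
  '5' = 0x35 → acc = 0x6B
  '9' = 0x39 → acc = 0x52
  '0' = 0x30 → acc = 0x62
  '0' = 0x30 → acc = 0x52
Checksum = 0x52.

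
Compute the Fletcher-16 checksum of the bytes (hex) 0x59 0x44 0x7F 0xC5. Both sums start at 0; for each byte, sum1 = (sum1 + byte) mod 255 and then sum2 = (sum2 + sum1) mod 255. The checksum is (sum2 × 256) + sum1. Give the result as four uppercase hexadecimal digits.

F6E2

Running sums (mod 255):
  after byte 0 (0x59): sum1=89, sum2=89
  after byte 1 (0x44): sum1=157, sum2=246
  after byte 2 (0x7F): sum1=29, sum2=20
  after byte 3 (0xC5): sum1=226, sum2=246
Checksum = sum2·256 + sum1 = 246·256 + 226 = 63202 = 0xF6E2.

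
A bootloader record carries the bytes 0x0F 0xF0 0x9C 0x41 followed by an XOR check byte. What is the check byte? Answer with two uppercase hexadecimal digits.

XOR the bytes together:
  start with 0x0F
  0x0F ⊕ 0xF0 = 0xFF
  0xFF ⊕ 0x9C = 0x63
  0x63 ⊕ 0x41 = 0x22

22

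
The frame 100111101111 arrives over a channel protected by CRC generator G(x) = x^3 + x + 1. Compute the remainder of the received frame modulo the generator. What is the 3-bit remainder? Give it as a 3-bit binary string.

Modulo-2 division of 100111101111 by 1011:
  pos 0: 1001 XOR 1011 = 0010
  pos 2: 1011 XOR 1011 = 0000
  pos 6: 1011 XOR 1011 = 0000
Remainder = 011 (nonzero — an error is detected).

011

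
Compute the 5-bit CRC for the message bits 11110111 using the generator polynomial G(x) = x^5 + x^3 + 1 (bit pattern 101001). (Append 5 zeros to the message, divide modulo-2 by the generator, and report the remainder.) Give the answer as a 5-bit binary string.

01001

Append 5 zeros: 1111011100000. Divide by 101001 (XOR where the leading bit is 1):
  pos 0: 111101 XOR 101001 = 010100
  pos 1: 101001 XOR 101001 = 000000
  pos 7: 100000 XOR 101001 = 001001
Remainder (last 5 bits) = 01001. This is the CRC / FCS.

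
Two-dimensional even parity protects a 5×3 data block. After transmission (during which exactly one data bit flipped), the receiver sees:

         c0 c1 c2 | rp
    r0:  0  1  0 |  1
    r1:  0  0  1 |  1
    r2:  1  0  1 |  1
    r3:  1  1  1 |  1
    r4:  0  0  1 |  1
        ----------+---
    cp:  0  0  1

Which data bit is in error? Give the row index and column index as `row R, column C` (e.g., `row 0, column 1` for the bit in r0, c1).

row 2, column 2

Recompute each row's even parity and compare to rp:
  r0: data parity 1, sent rp 1 → ok
  r1: data parity 1, sent rp 1 → ok
  r2: data parity 0, sent rp 1 → mismatch
  r3: data parity 1, sent rp 1 → ok
  r4: data parity 1, sent rp 1 → ok
Recompute each column's even parity and compare to cp:
  c0: data parity 0, sent cp 0 → ok
  c1: data parity 0, sent cp 0 → ok
  c2: data parity 0, sent cp 1 → mismatch
Exactly one row (r2) and one column (c2) fail → the flipped bit is at their intersection.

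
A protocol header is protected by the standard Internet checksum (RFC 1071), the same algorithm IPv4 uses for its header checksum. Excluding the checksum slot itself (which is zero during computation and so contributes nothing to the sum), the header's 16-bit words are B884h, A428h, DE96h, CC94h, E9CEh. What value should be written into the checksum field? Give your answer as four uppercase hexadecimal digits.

0E58

One's-complement addition (fold any carry out of bit 15 back into bit 0):
  0xB884 + 0xA428 = 0x15CAC → wrap carry → 0x5CAD
  0x5CAD + 0xDE96 = 0x13B43 → wrap carry → 0x3B44
  0x3B44 + 0xCC94 = 0x107D8 → wrap carry → 0x07D9
  0x07D9 + 0xE9CE = 0x0F1A7
One's-complement sum = 0xF1A7.
Checksum = ~0xF1A7 & 0xFFFF = 0x0E58.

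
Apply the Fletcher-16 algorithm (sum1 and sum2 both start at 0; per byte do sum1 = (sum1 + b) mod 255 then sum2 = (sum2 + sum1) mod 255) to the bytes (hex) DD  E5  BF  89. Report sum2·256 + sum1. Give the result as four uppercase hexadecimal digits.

Running sums (mod 255):
  after byte 0 (DD): sum1=221, sum2=221
  after byte 1 (E5): sum1=195, sum2=161
  after byte 2 (BF): sum1=131, sum2=37
  after byte 3 (89): sum1=13, sum2=50
Checksum = sum2·256 + sum1 = 50·256 + 13 = 12813 = 0x320D.

320D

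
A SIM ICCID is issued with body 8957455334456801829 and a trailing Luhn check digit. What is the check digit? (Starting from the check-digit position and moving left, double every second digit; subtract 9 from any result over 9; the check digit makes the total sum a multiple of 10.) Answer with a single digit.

Partial digits right→left: 9 2 8 1 0 8 6 5 4 4 3 3 5 5 4 7 5 9 8
Double every second digit counting from the check-digit position (so the 1st, 3rd, 5th, ... of the partial from the right).
  doubled (with −9 where >9): 9 7 0 3 8 6 1 8 1 7 → sum 50
  kept as-is: 2 1 8 5 4 3 5 7 9 → sum 44
Total = 50 + 44 = 94.
Check digit = (10 − (94 mod 10)) mod 10 = 6.

6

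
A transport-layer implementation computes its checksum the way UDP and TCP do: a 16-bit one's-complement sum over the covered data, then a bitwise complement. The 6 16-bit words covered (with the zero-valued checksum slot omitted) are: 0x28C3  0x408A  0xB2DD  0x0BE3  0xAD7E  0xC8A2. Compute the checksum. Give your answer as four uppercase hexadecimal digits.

61D0

One's-complement addition (fold any carry out of bit 15 back into bit 0):
  0x28C3 + 0x408A = 0x0694D
  0x694D + 0xB2DD = 0x11C2A → wrap carry → 0x1C2B
  0x1C2B + 0x0BE3 = 0x0280E
  0x280E + 0xAD7E = 0x0D58C
  0xD58C + 0xC8A2 = 0x19E2E → wrap carry → 0x9E2F
One's-complement sum = 0x9E2F.
Checksum = ~0x9E2F & 0xFFFF = 0x61D0.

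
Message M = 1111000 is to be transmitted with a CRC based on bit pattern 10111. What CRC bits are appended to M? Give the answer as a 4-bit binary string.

Append 4 zeros: 11110000000. Divide by 10111 (XOR where the leading bit is 1):
  pos 0: 11110 XOR 10111 = 01001
  pos 1: 10010 XOR 10111 = 00101
  pos 3: 10100 XOR 10111 = 00011
  pos 6: 11000 XOR 10111 = 01111
Remainder (last 4 bits) = 1111. This is the CRC / FCS.

1111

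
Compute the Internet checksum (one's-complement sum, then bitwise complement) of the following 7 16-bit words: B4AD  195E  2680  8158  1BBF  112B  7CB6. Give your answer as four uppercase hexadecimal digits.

One's-complement addition (fold any carry out of bit 15 back into bit 0):
  0xB4AD + 0x195E = 0x0CE0B
  0xCE0B + 0x2680 = 0x0F48B
  0xF48B + 0x8158 = 0x175E3 → wrap carry → 0x75E4
  0x75E4 + 0x1BBF = 0x091A3
  0x91A3 + 0x112B = 0x0A2CE
  0xA2CE + 0x7CB6 = 0x11F84 → wrap carry → 0x1F85
One's-complement sum = 0x1F85.
Checksum = ~0x1F85 & 0xFFFF = 0xE07A.

E07A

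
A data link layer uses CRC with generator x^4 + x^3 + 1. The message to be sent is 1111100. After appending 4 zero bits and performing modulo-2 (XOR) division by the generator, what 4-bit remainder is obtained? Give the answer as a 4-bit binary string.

Append 4 zeros: 11111000000. Divide by 11001 (XOR where the leading bit is 1):
  pos 0: 11111 XOR 11001 = 00110
  pos 2: 11000 XOR 11001 = 00001
  pos 6: 10000 XOR 11001 = 01001
Remainder (last 4 bits) = 1001. This is the CRC / FCS.

1001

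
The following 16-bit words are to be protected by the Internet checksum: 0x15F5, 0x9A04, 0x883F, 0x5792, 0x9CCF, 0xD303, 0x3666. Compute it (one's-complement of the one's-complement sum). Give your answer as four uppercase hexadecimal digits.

C9FA

One's-complement addition (fold any carry out of bit 15 back into bit 0):
  0x15F5 + 0x9A04 = 0x0AFF9
  0xAFF9 + 0x883F = 0x13838 → wrap carry → 0x3839
  0x3839 + 0x5792 = 0x08FCB
  0x8FCB + 0x9CCF = 0x12C9A → wrap carry → 0x2C9B
  0x2C9B + 0xD303 = 0x0FF9E
  0xFF9E + 0x3666 = 0x13604 → wrap carry → 0x3605
One's-complement sum = 0x3605.
Checksum = ~0x3605 & 0xFFFF = 0xC9FA.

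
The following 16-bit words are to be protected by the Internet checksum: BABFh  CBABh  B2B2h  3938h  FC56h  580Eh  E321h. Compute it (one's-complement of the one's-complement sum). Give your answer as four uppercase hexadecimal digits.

One's-complement addition (fold any carry out of bit 15 back into bit 0):
  0xBABF + 0xCBAB = 0x1866A → wrap carry → 0x866B
  0x866B + 0xB2B2 = 0x1391D → wrap carry → 0x391E
  0x391E + 0x3938 = 0x07256
  0x7256 + 0xFC56 = 0x16EAC → wrap carry → 0x6EAD
  0x6EAD + 0x580E = 0x0C6BB
  0xC6BB + 0xE321 = 0x1A9DC → wrap carry → 0xA9DD
One's-complement sum = 0xA9DD.
Checksum = ~0xA9DD & 0xFFFF = 0x5622.

5622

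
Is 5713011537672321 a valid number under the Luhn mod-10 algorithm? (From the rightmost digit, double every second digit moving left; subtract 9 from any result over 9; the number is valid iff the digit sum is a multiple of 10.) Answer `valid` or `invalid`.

From the right, keep odd positions and double even positions (subtract 9 from any doubled value over 9):
  doubled (positions 2,4,...): 4 4 3 6 2 0 2 1 → sum 22
  kept (positions 1,3,...): 1 3 7 7 5 1 3 7 → sum 34
Total = 56.
56 mod 10 = 6, so the number is invalid.

invalid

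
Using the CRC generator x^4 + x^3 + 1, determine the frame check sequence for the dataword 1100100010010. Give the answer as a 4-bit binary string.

0101

Append 4 zeros: 11001000100100000. Divide by 11001 (XOR where the leading bit is 1):
  pos 0: 11001 XOR 11001 = 00000
  pos 8: 10010 XOR 11001 = 01011
  pos 9: 10110 XOR 11001 = 01111
  pos 10: 11110 XOR 11001 = 00111
  pos 12: 11100 XOR 11001 = 00101
Remainder (last 4 bits) = 0101. This is the CRC / FCS.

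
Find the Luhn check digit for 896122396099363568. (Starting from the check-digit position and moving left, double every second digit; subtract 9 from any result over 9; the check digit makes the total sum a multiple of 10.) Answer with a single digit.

0

Partial digits right→left: 8 6 5 3 6 3 9 9 0 6 9 3 2 2 1 6 9 8
Double every second digit counting from the check-digit position (so the 1st, 3rd, 5th, ... of the partial from the right).
  doubled (with −9 where >9): 7 1 3 9 0 9 4 2 9 → sum 44
  kept as-is: 6 3 3 9 6 3 2 6 8 → sum 46
Total = 44 + 46 = 90.
Check digit = (10 − (90 mod 10)) mod 10 = 0.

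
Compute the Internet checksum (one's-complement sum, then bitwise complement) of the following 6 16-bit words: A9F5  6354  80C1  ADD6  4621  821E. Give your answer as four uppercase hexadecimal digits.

One's-complement addition (fold any carry out of bit 15 back into bit 0):
  0xA9F5 + 0x6354 = 0x10D49 → wrap carry → 0x0D4A
  0x0D4A + 0x80C1 = 0x08E0B
  0x8E0B + 0xADD6 = 0x13BE1 → wrap carry → 0x3BE2
  0x3BE2 + 0x4621 = 0x08203
  0x8203 + 0x821E = 0x10421 → wrap carry → 0x0422
One's-complement sum = 0x0422.
Checksum = ~0x0422 & 0xFFFF = 0xFBDD.

FBDD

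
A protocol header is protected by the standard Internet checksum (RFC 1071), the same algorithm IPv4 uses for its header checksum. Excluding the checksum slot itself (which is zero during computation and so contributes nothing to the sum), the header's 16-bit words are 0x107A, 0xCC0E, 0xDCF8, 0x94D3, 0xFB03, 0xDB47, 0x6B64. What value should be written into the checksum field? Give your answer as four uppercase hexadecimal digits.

One's-complement addition (fold any carry out of bit 15 back into bit 0):
  0x107A + 0xCC0E = 0x0DC88
  0xDC88 + 0xDCF8 = 0x1B980 → wrap carry → 0xB981
  0xB981 + 0x94D3 = 0x14E54 → wrap carry → 0x4E55
  0x4E55 + 0xFB03 = 0x14958 → wrap carry → 0x4959
  0x4959 + 0xDB47 = 0x124A0 → wrap carry → 0x24A1
  0x24A1 + 0x6B64 = 0x09005
One's-complement sum = 0x9005.
Checksum = ~0x9005 & 0xFFFF = 0x6FFA.

6FFA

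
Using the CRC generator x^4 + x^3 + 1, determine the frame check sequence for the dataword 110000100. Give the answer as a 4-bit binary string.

Append 4 zeros: 1100001000000. Divide by 11001 (XOR where the leading bit is 1):
  pos 0: 11000 XOR 11001 = 00001
  pos 4: 10100 XOR 11001 = 01101
  pos 5: 11010 XOR 11001 = 00011
  pos 8: 11000 XOR 11001 = 00001
Remainder (last 4 bits) = 0001. This is the CRC / FCS.

0001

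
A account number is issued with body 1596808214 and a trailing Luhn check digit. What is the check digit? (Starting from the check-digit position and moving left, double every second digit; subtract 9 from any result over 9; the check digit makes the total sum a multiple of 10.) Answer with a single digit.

7

Partial digits right→left: 4 1 2 8 0 8 6 9 5 1
Double every second digit counting from the check-digit position (so the 1st, 3rd, 5th, ... of the partial from the right).
  doubled (with −9 where >9): 8 4 0 3 1 → sum 16
  kept as-is: 1 8 8 9 1 → sum 27
Total = 16 + 27 = 43.
Check digit = (10 − (43 mod 10)) mod 10 = 7.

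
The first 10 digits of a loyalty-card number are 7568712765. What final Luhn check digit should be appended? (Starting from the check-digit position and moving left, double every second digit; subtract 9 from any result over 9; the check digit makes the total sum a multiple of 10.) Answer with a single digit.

Partial digits right→left: 5 6 7 2 1 7 8 6 5 7
Double every second digit counting from the check-digit position (so the 1st, 3rd, 5th, ... of the partial from the right).
  doubled (with −9 where >9): 1 5 2 7 1 → sum 16
  kept as-is: 6 2 7 6 7 → sum 28
Total = 16 + 28 = 44.
Check digit = (10 − (44 mod 10)) mod 10 = 6.

6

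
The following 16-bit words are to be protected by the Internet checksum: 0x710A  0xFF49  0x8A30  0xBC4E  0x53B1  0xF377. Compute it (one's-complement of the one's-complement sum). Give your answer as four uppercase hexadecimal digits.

One's-complement addition (fold any carry out of bit 15 back into bit 0):
  0x710A + 0xFF49 = 0x17053 → wrap carry → 0x7054
  0x7054 + 0x8A30 = 0x0FA84
  0xFA84 + 0xBC4E = 0x1B6D2 → wrap carry → 0xB6D3
  0xB6D3 + 0x53B1 = 0x10A84 → wrap carry → 0x0A85
  0x0A85 + 0xF377 = 0x0FDFC
One's-complement sum = 0xFDFC.
Checksum = ~0xFDFC & 0xFFFF = 0x0203.

0203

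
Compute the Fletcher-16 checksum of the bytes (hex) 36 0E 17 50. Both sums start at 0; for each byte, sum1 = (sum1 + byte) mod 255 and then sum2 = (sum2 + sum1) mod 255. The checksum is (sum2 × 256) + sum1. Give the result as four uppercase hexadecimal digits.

81AB

Running sums (mod 255):
  after byte 0 (36): sum1=54, sum2=54
  after byte 1 (0E): sum1=68, sum2=122
  after byte 2 (17): sum1=91, sum2=213
  after byte 3 (50): sum1=171, sum2=129
Checksum = sum2·256 + sum1 = 129·256 + 171 = 33195 = 0x81AB.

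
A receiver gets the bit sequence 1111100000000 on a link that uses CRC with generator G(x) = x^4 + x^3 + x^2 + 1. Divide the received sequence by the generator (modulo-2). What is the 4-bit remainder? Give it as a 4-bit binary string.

Modulo-2 division of 1111100000000 by 11101:
  pos 0: 11111 XOR 11101 = 00010
  pos 3: 10000 XOR 11101 = 01101
  pos 4: 11010 XOR 11101 = 00111
  pos 6: 11100 XOR 11101 = 00001
Remainder = 0100 (nonzero — an error is detected).

0100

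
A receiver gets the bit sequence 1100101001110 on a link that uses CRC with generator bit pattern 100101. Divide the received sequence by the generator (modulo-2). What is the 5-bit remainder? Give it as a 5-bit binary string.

00000

Modulo-2 division of 1100101001110 by 100101:
  pos 0: 110010 XOR 100101 = 010111
  pos 1: 101111 XOR 100101 = 001010
  pos 3: 101000 XOR 100101 = 001101
  pos 5: 110111 XOR 100101 = 010010
  pos 6: 100101 XOR 100101 = 000000
Remainder = 00000 (zero — the frame passes the CRC check).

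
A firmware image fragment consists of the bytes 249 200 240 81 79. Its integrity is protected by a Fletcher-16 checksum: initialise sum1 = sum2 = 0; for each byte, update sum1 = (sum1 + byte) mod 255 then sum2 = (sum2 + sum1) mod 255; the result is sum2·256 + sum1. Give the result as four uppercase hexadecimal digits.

C954

Running sums (mod 255):
  after byte 0 (249): sum1=249, sum2=249
  after byte 1 (200): sum1=194, sum2=188
  after byte 2 (240): sum1=179, sum2=112
  after byte 3 (81): sum1=5, sum2=117
  after byte 4 (79): sum1=84, sum2=201
Checksum = sum2·256 + sum1 = 201·256 + 84 = 51540 = 0xC954.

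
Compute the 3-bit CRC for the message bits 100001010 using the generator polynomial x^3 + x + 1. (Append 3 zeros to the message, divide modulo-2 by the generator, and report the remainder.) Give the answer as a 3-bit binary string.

101

Append 3 zeros: 100001010000. Divide by 1011 (XOR where the leading bit is 1):
  pos 0: 1000 XOR 1011 = 0011
  pos 2: 1101 XOR 1011 = 0110
  pos 3: 1100 XOR 1011 = 0111
  pos 4: 1111 XOR 1011 = 0100
  pos 5: 1000 XOR 1011 = 0011
  pos 7: 1100 XOR 1011 = 0111
  pos 8: 1110 XOR 1011 = 0101
Remainder (last 3 bits) = 101. This is the CRC / FCS.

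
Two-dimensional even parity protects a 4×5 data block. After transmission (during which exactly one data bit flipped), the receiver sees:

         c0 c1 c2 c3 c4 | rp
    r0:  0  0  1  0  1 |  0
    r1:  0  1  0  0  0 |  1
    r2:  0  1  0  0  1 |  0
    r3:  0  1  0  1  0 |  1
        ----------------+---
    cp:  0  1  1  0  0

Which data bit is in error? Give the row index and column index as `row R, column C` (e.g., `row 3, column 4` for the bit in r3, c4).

Recompute each row's even parity and compare to rp:
  r0: data parity 0, sent rp 0 → ok
  r1: data parity 1, sent rp 1 → ok
  r2: data parity 0, sent rp 0 → ok
  r3: data parity 0, sent rp 1 → mismatch
Recompute each column's even parity and compare to cp:
  c0: data parity 0, sent cp 0 → ok
  c1: data parity 1, sent cp 1 → ok
  c2: data parity 1, sent cp 1 → ok
  c3: data parity 1, sent cp 0 → mismatch
  c4: data parity 0, sent cp 0 → ok
Exactly one row (r3) and one column (c3) fail → the flipped bit is at their intersection.

row 3, column 3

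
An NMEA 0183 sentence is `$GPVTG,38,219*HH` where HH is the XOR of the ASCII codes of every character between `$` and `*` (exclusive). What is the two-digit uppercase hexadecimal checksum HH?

XOR the ASCII codes of the payload characters:
  'G' = 0x47 → acc = 0x47
  'P' = 0x50 → acc = 0x17
  'V' = 0x56 → acc = 0x41
  'T' = 0x54 → acc = 0x15
  'G' = 0x47 → acc = 0x52
  ',' = 0x2C → acc = 0x7E
  '3' = 0x33 → acc = 0x4D
  '8' = 0x38 → acc = 0x75
  ',' = 0x2C → acc = 0x59
  '2' = 0x32 → acc = 0x6B
  '1' = 0x31 → acc = 0x5A
  '9' = 0x39 → acc = 0x63
Checksum = 0x63.

63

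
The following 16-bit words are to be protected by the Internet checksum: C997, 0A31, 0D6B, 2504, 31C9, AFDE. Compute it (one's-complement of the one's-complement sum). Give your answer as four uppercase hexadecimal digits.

1820

One's-complement addition (fold any carry out of bit 15 back into bit 0):
  0xC997 + 0x0A31 = 0x0D3C8
  0xD3C8 + 0x0D6B = 0x0E133
  0xE133 + 0x2504 = 0x10637 → wrap carry → 0x0638
  0x0638 + 0x31C9 = 0x03801
  0x3801 + 0xAFDE = 0x0E7DF
One's-complement sum = 0xE7DF.
Checksum = ~0xE7DF & 0xFFFF = 0x1820.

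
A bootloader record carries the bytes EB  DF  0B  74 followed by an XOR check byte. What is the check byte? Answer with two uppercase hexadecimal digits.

XOR the bytes together:
  start with 0xEB
  0xEB ⊕ 0xDF = 0x34
  0x34 ⊕ 0x0B = 0x3F
  0x3F ⊕ 0x74 = 0x4B

4B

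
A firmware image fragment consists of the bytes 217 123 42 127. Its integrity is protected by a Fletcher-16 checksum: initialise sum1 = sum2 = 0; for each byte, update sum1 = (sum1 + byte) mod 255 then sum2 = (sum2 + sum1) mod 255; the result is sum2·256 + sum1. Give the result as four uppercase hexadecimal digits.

ADFE

Running sums (mod 255):
  after byte 0 (217): sum1=217, sum2=217
  after byte 1 (123): sum1=85, sum2=47
  after byte 2 (42): sum1=127, sum2=174
  after byte 3 (127): sum1=254, sum2=173
Checksum = sum2·256 + sum1 = 173·256 + 254 = 44542 = 0xADFE.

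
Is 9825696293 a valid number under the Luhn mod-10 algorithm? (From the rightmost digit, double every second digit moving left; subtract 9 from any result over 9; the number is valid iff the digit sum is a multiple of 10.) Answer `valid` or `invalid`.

invalid

From the right, keep odd positions and double even positions (subtract 9 from any doubled value over 9):
  doubled (positions 2,4,...): 9 3 3 4 9 → sum 28
  kept (positions 1,3,...): 3 2 9 5 8 → sum 27
Total = 55.
55 mod 10 = 5, so the number is invalid.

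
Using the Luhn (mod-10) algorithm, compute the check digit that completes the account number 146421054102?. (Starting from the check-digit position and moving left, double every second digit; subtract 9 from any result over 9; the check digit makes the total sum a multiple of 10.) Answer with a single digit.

Partial digits right→left: 2 0 1 4 5 0 1 2 4 6 4 1
Double every second digit counting from the check-digit position (so the 1st, 3rd, 5th, ... of the partial from the right).
  doubled (with −9 where >9): 4 2 1 2 8 8 → sum 25
  kept as-is: 0 4 0 2 6 1 → sum 13
Total = 25 + 13 = 38.
Check digit = (10 − (38 mod 10)) mod 10 = 2.

2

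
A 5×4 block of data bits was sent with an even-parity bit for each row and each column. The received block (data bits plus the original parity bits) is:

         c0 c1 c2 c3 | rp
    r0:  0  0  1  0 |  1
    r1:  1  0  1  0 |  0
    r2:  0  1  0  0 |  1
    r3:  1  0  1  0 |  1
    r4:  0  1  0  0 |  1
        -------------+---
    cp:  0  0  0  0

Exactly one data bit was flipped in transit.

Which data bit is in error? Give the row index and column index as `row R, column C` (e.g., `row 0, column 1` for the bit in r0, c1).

row 3, column 2

Recompute each row's even parity and compare to rp:
  r0: data parity 1, sent rp 1 → ok
  r1: data parity 0, sent rp 0 → ok
  r2: data parity 1, sent rp 1 → ok
  r3: data parity 0, sent rp 1 → mismatch
  r4: data parity 1, sent rp 1 → ok
Recompute each column's even parity and compare to cp:
  c0: data parity 0, sent cp 0 → ok
  c1: data parity 0, sent cp 0 → ok
  c2: data parity 1, sent cp 0 → mismatch
  c3: data parity 0, sent cp 0 → ok
Exactly one row (r3) and one column (c2) fail → the flipped bit is at their intersection.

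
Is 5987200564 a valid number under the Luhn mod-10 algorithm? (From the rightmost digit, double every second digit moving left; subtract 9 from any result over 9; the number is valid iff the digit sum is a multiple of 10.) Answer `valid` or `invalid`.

From the right, keep odd positions and double even positions (subtract 9 from any doubled value over 9):
  doubled (positions 2,4,...): 3 0 4 7 1 → sum 15
  kept (positions 1,3,...): 4 5 0 7 9 → sum 25
Total = 40.
40 mod 10 = 0, so the number is valid.

valid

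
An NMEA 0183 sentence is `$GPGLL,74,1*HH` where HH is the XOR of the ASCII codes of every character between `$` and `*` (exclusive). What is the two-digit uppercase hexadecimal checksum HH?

62

XOR the ASCII codes of the payload characters:
  'G' = 0x47 → acc = 0x47
  'P' = 0x50 → acc = 0x17
  'G' = 0x47 → acc = 0x50
  'L' = 0x4C → acc = 0x1C
  'L' = 0x4C → acc = 0x50
  ',' = 0x2C → acc = 0x7C
  '7' = 0x37 → acc = 0x4B
  '4' = 0x34 → acc = 0x7F
  ',' = 0x2C → acc = 0x53
  '1' = 0x31 → acc = 0x62
Checksum = 0x62.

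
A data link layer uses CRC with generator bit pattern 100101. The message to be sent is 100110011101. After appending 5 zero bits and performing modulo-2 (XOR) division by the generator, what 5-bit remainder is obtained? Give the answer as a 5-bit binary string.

01111

Append 5 zeros: 10011001110100000. Divide by 100101 (XOR where the leading bit is 1):
  pos 0: 100110 XOR 100101 = 000011
  pos 4: 110111 XOR 100101 = 010010
  pos 5: 100100 XOR 100101 = 000001
  pos 10: 110000 XOR 100101 = 010101
  pos 11: 101010 XOR 100101 = 001111
Remainder (last 5 bits) = 01111. This is the CRC / FCS.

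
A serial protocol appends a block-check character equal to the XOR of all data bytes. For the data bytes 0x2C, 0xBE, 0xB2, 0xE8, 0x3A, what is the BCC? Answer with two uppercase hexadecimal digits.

XOR the bytes together:
  start with 0x2C
  0x2C ⊕ 0xBE = 0x92
  0x92 ⊕ 0xB2 = 0x20
  0x20 ⊕ 0xE8 = 0xC8
  0xC8 ⊕ 0x3A = 0xF2

F2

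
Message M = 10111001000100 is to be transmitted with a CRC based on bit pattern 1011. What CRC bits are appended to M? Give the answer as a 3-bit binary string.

100

Append 3 zeros: 10111001000100000. Divide by 1011 (XOR where the leading bit is 1):
  pos 0: 1011 XOR 1011 = 0000
  pos 4: 1001 XOR 1011 = 0010
  pos 6: 1000 XOR 1011 = 0011
  pos 8: 1101 XOR 1011 = 0110
  pos 9: 1100 XOR 1011 = 0111
  pos 10: 1110 XOR 1011 = 0101
  pos 11: 1010 XOR 1011 = 0001
Remainder (last 3 bits) = 100. This is the CRC / FCS.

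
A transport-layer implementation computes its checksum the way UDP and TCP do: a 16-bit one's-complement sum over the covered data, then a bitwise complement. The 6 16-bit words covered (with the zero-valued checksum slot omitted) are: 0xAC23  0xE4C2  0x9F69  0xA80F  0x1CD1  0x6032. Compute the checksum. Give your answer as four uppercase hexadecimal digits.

AA9C

One's-complement addition (fold any carry out of bit 15 back into bit 0):
  0xAC23 + 0xE4C2 = 0x190E5 → wrap carry → 0x90E6
  0x90E6 + 0x9F69 = 0x1304F → wrap carry → 0x3050
  0x3050 + 0xA80F = 0x0D85F
  0xD85F + 0x1CD1 = 0x0F530
  0xF530 + 0x6032 = 0x15562 → wrap carry → 0x5563
One's-complement sum = 0x5563.
Checksum = ~0x5563 & 0xFFFF = 0xAA9C.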